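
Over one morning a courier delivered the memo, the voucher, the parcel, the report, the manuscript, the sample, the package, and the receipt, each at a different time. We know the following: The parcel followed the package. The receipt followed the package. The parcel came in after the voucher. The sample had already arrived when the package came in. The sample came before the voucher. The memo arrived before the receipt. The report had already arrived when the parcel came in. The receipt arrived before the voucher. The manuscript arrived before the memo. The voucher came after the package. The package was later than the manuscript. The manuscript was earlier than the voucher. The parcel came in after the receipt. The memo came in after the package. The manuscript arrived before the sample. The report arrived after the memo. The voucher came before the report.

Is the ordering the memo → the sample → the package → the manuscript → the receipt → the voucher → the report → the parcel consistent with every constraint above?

The constraints require the manuscript before the sample, but in the proposed sequence the sample appears ahead of the manuscript. That one violation is enough.

no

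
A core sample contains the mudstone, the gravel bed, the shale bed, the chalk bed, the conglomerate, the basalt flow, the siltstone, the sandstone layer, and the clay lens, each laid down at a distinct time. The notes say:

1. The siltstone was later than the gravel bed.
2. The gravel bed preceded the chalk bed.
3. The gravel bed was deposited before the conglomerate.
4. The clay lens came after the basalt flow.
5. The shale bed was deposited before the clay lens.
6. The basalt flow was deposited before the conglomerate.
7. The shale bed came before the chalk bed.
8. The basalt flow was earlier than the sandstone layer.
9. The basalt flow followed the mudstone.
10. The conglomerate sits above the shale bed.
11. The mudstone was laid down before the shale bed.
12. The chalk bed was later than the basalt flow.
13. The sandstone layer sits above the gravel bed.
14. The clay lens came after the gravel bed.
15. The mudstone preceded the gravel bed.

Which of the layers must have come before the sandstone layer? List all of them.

the basalt flow, the gravel bed, the mudstone

Directly stated before the sandstone layer: the basalt flow and the gravel bed.
The mudstone reaches the sandstone layer via the mudstone → the basalt flow → the sandstone layer.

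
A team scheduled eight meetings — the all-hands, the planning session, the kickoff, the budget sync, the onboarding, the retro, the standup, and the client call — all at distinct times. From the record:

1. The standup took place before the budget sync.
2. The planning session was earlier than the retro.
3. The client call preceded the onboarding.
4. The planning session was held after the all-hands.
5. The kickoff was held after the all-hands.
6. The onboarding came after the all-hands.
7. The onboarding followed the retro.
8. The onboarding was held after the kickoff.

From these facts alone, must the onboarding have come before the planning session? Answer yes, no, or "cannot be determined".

Tracing the constraints gives the planning session → the retro → the onboarding, so the planning session must come before the onboarding.
That means the onboarding cannot be before the planning session.

no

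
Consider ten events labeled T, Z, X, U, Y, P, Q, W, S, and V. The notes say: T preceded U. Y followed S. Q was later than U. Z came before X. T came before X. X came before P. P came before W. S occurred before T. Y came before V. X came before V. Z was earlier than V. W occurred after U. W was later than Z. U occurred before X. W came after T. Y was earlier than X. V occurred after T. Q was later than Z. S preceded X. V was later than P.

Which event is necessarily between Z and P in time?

Tracing the constraints gives Z → X → P, so X sits after Z and before P.
No other event is forced both after Z and before P.

X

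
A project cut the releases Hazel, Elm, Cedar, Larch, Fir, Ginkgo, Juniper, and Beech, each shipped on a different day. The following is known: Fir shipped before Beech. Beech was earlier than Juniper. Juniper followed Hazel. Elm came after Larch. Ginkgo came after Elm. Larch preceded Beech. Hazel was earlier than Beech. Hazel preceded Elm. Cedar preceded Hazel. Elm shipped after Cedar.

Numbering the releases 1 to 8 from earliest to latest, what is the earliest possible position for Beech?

Cedar, Fir, Hazel, and Larch must all come before Beech — 4 forced predecessors.
Nothing else is forced ahead of Beech, so its earliest slot is position 4 + 1 = 5.

5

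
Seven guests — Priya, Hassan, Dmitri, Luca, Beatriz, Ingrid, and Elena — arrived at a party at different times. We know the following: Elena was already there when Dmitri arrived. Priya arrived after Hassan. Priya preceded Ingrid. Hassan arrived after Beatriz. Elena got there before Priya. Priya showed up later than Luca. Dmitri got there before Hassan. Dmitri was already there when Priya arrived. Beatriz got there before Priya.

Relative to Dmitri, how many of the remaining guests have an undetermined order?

Forced before Dmitri: Elena; forced after Dmitri: Hassan, Ingrid, and Priya.
That leaves Beatriz and Luca with no forced order relative to Dmitri — 2.

2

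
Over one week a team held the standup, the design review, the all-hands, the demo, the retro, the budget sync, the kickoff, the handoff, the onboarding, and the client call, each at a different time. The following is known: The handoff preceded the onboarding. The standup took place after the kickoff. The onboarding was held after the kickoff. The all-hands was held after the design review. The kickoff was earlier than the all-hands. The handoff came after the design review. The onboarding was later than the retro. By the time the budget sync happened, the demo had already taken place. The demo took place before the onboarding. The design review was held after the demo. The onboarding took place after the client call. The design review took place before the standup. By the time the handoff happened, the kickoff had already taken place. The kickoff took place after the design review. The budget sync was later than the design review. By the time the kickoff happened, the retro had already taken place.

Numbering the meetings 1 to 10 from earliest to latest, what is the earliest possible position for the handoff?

5

The demo, the design review, the kickoff, and the retro must all come before the handoff — 4 forced predecessors.
Nothing else is forced ahead of the handoff, so its earliest slot is position 4 + 1 = 5.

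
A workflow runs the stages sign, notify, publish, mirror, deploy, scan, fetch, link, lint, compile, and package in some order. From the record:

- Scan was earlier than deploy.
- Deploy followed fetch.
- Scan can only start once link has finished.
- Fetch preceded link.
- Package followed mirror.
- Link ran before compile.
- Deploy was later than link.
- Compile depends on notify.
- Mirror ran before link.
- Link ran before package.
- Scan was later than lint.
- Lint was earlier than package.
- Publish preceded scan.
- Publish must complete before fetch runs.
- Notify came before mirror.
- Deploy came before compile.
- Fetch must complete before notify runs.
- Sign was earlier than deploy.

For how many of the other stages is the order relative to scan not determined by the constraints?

Forced before scan: fetch, link, lint, mirror, notify, and publish; forced after scan: compile and deploy.
That leaves package and sign with no forced order relative to scan — 2.

2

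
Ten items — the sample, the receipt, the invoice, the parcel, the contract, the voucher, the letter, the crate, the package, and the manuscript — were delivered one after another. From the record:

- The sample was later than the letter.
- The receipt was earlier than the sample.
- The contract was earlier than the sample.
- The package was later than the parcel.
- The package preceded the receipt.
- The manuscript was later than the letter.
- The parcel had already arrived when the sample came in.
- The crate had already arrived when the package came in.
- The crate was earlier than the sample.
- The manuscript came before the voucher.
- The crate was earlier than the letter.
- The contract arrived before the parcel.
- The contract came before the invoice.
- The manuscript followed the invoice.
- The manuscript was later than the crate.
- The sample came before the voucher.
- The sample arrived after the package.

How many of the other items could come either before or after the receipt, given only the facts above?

3

Forced before the receipt: the contract, the crate, the package, and the parcel; forced after the receipt: the sample and the voucher.
That leaves the invoice, the letter, and the manuscript with no forced order relative to the receipt — 3.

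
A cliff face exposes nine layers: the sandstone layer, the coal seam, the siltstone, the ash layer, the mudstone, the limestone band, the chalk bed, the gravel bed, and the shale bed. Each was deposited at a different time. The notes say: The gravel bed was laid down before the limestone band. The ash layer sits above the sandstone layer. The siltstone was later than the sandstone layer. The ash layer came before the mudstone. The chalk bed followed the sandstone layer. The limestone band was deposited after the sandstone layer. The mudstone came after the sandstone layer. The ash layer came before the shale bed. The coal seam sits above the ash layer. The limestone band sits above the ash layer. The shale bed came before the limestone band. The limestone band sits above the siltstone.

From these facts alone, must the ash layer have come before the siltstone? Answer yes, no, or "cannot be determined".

No chain of stated constraints runs from the ash layer to the siltstone, and none runs from the siltstone to the ash layer either.
So the relative order of the ash layer and the siltstone is not fixed by the given facts.

cannot be determined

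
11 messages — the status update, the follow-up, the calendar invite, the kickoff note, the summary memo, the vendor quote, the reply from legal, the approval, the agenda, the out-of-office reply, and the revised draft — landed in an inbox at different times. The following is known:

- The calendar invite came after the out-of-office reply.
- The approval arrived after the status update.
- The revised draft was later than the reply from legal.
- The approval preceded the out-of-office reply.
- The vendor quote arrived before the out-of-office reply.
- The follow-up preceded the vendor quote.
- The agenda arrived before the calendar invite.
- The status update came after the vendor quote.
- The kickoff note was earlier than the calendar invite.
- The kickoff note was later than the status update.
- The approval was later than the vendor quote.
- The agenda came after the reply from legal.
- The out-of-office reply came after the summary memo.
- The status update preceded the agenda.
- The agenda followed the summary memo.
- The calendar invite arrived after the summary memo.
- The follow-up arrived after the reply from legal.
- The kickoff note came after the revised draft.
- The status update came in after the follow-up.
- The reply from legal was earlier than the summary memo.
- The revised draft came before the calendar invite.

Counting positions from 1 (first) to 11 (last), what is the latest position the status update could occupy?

6

The status update must come before the agenda, the approval, the calendar invite, the kickoff note, and the out-of-office reply — 5 messages forced after it.
Everything else can be placed before the status update in some valid order, so the status update can sit as late as position 11 − 5 = 6.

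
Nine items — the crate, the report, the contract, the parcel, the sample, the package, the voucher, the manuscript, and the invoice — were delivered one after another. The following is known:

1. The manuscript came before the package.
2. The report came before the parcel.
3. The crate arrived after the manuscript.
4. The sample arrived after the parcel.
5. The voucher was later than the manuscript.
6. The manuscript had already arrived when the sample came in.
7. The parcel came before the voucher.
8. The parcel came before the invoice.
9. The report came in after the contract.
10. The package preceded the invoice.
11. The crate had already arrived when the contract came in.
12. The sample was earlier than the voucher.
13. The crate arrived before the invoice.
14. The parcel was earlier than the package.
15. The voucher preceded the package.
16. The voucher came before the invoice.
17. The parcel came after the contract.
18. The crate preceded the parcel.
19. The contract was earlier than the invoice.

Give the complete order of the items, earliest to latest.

The constraints fix every adjacent pair, so only one ordering works:
the manuscript → the crate → the contract → the report → the parcel → the sample → the voucher → the package → the invoice.

the manuscript, the crate, the contract, the report, the parcel, the sample, the voucher, the package, the invoice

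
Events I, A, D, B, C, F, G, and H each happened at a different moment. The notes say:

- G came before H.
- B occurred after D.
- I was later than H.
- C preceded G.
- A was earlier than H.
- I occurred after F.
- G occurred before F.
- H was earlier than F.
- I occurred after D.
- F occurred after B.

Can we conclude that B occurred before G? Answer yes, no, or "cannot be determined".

No chain of stated constraints runs from B to G, and none runs from G to B either.
So the relative order of B and G is not fixed by the given facts.

cannot be determined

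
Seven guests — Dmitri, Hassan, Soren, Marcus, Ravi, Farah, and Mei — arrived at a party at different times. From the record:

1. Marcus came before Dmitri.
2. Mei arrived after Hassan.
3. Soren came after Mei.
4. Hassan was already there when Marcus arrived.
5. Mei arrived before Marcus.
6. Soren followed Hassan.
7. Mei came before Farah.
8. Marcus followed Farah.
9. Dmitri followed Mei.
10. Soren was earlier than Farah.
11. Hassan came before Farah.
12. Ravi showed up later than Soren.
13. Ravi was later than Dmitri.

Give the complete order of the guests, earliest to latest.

Hassan, Mei, Soren, Farah, Marcus, Dmitri, Ravi

The constraints fix every adjacent pair, so only one ordering works:
Hassan → Mei → Soren → Farah → Marcus → Dmitri → Ravi.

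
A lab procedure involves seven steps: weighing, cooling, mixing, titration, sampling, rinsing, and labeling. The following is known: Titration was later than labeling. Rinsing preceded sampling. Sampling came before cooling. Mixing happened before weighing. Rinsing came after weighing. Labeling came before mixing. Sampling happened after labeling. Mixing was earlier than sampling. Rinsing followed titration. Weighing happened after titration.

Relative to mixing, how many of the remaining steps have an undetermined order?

1

Forced before mixing: labeling; forced after mixing: cooling, rinsing, sampling, and weighing.
That leaves titration with no forced order relative to mixing — 1.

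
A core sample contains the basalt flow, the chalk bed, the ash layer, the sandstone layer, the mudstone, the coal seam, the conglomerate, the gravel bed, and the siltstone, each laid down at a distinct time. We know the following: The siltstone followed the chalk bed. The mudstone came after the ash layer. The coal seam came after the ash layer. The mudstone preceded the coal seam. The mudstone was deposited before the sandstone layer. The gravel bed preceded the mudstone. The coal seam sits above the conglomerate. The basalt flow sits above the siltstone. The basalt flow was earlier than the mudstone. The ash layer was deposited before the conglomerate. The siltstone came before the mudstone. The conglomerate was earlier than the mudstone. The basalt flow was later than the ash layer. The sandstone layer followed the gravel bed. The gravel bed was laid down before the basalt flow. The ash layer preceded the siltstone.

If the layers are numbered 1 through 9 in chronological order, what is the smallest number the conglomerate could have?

The ash layer must come before the conglomerate — 1 forced predecessor.
Nothing else is forced ahead of the conglomerate, so its earliest slot is position 1 + 1 = 2.

2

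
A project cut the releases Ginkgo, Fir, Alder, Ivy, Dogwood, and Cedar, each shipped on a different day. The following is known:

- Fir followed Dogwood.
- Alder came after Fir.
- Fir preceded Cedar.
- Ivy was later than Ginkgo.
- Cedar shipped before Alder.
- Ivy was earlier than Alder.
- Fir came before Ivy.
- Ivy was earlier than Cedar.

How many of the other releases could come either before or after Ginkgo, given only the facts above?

Forced after Ginkgo: Alder, Cedar, and Ivy.
That leaves Dogwood and Fir with no forced order relative to Ginkgo — 2.

2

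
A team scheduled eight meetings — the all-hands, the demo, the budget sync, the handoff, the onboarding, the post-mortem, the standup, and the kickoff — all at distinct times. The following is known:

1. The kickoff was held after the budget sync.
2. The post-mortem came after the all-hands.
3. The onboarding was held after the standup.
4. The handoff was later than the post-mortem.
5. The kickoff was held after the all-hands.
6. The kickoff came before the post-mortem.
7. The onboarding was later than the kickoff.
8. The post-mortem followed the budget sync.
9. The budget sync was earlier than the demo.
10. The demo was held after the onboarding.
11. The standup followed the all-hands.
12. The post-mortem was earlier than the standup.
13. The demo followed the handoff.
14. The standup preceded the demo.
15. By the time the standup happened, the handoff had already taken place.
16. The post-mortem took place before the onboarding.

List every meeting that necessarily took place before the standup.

the all-hands, the budget sync, the handoff, the kickoff, the post-mortem

Directly stated before the standup: the all-hands, the handoff, and the post-mortem.
The budget sync reaches the standup via the budget sync → the post-mortem → the standup.
The kickoff reaches the standup via the kickoff → the post-mortem → the standup.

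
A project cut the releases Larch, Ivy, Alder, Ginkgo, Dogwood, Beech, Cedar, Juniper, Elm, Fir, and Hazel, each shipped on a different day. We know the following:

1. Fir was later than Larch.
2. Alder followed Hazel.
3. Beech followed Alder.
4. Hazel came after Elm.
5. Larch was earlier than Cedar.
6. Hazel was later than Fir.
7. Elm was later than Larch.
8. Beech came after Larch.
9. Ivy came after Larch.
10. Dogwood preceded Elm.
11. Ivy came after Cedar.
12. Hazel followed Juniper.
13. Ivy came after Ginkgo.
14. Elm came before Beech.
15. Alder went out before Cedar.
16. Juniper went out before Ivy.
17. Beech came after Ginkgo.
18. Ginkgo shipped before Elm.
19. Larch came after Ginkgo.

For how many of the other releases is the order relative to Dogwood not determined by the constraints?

Forced after Dogwood: Alder, Beech, Cedar, Elm, Hazel, and Ivy.
That leaves Fir, Ginkgo, Juniper, and Larch with no forced order relative to Dogwood — 4.

4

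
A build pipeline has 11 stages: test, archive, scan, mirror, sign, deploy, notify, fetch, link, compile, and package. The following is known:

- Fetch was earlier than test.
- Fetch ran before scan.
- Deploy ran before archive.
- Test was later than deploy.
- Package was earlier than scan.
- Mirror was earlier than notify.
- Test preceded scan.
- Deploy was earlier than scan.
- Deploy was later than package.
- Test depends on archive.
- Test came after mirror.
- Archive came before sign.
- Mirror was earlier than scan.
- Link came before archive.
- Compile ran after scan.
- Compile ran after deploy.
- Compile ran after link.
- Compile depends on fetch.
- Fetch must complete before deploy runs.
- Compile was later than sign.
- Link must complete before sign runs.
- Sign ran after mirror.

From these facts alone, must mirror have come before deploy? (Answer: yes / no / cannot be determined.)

cannot be determined

No chain of stated constraints runs from mirror to deploy, and none runs from deploy to mirror either.
So the relative order of mirror and deploy is not fixed by the given facts.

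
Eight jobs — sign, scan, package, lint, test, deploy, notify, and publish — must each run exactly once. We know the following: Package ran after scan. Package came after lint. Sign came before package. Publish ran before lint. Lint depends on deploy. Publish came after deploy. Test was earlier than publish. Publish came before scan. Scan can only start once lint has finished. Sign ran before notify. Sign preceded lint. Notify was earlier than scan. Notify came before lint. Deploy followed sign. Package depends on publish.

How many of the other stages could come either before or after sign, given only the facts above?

1

Forced after sign: deploy, lint, notify, package, publish, and scan.
That leaves test with no forced order relative to sign — 1.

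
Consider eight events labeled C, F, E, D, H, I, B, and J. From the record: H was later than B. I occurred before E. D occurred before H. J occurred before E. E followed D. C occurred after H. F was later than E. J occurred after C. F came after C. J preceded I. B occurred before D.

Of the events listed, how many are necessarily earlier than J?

Directly stated before J: C.
B reaches J via B → H → C → J.
D reaches J via D → H → C → J.
H reaches J via H → C → J.
No chain forces I (or any of the others) ahead of J.
That's B, C, D, and H — 4 in all.

4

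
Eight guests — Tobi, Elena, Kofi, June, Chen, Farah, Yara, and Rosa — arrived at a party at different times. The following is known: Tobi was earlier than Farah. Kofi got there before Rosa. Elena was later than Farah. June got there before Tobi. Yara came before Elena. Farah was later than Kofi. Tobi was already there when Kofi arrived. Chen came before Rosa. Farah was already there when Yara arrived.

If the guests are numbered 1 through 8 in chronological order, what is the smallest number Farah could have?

June, Kofi, and Tobi must all come before Farah — 3 forced predecessors.
Nothing else is forced ahead of Farah, so their earliest slot is position 3 + 1 = 4.

4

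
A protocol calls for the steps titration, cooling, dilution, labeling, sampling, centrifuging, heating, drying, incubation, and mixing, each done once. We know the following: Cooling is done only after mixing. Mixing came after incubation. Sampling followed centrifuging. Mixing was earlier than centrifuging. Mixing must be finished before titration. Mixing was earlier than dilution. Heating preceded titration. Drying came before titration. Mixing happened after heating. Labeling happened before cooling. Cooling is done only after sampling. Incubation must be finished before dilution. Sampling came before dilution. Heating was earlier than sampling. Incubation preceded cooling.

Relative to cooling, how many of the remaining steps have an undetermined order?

3

Forced before cooling: centrifuging, heating, incubation, labeling, mixing, and sampling.
That leaves dilution, drying, and titration with no forced order relative to cooling — 3.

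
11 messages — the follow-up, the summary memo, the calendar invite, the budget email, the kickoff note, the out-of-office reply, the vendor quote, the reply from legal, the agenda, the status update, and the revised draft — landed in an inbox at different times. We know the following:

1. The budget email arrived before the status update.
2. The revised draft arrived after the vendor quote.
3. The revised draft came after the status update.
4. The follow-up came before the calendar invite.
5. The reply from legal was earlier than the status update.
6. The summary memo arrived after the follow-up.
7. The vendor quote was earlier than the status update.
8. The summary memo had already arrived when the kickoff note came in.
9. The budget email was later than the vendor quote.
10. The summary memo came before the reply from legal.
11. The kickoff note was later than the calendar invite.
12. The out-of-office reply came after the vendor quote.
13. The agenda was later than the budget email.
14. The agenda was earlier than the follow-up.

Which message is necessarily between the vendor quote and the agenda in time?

the budget email

Tracing the constraints gives the vendor quote → the budget email → the agenda, so the budget email sits after the vendor quote and before the agenda.
No other message is forced both after the vendor quote and before the agenda.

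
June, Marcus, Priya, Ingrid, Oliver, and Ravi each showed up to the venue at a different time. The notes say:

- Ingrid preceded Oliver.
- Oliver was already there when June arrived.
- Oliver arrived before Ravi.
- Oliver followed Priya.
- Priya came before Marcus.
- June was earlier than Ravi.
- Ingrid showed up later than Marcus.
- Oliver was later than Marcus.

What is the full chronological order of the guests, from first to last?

Priya, Marcus, Ingrid, Oliver, June, Ravi

The constraints fix every adjacent pair, so only one ordering works:
Priya → Marcus → Ingrid → Oliver → June → Ravi.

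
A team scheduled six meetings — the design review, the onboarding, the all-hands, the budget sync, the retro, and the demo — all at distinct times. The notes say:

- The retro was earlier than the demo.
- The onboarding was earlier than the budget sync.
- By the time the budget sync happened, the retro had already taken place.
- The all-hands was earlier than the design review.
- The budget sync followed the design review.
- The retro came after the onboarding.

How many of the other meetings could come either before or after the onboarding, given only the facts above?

2

Forced after the onboarding: the budget sync, the demo, and the retro.
That leaves the all-hands and the design review with no forced order relative to the onboarding — 2.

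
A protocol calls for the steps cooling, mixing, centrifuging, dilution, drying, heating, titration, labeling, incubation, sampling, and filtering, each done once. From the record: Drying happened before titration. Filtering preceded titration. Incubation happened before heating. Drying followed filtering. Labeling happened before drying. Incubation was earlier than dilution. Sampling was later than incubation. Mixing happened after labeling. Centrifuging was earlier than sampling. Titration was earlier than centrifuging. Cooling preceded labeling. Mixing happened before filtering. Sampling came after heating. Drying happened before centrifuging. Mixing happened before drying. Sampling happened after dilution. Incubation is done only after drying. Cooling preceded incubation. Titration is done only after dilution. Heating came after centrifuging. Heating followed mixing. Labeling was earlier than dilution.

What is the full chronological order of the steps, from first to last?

cooling, labeling, mixing, filtering, drying, incubation, dilution, titration, centrifuging, heating, sampling

The constraints fix every adjacent pair, so only one ordering works:
cooling → labeling → mixing → filtering → drying → incubation → dilution → titration → centrifuging → heating → sampling.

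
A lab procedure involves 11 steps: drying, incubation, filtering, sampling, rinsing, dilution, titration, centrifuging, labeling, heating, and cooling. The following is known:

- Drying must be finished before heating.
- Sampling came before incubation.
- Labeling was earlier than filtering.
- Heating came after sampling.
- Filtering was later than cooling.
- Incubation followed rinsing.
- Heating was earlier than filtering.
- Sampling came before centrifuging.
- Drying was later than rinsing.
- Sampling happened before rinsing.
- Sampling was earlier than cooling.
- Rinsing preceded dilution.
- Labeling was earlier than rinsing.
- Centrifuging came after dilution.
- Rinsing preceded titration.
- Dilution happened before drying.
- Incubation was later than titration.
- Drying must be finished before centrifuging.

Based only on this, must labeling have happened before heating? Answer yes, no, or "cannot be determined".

yes

Chain the constraints: labeling → rinsing → drying → heating. Each link is directly stated, so labeling comes before heating.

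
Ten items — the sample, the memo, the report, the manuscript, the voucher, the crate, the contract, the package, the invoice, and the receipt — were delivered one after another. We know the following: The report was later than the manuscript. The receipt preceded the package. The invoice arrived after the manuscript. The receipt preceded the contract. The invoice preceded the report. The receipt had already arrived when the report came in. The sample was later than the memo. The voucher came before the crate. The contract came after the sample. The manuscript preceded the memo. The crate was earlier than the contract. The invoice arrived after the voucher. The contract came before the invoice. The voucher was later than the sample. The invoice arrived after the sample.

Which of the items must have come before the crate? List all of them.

the manuscript, the memo, the sample, the voucher

Directly stated before the crate: the voucher.
The manuscript reaches the crate via the manuscript → the memo → the sample → the voucher → the crate.
The memo reaches the crate via the memo → the sample → the voucher → the crate.
The sample reaches the crate via the sample → the voucher → the crate.
No chain forces the report (or any of the others) ahead of the crate.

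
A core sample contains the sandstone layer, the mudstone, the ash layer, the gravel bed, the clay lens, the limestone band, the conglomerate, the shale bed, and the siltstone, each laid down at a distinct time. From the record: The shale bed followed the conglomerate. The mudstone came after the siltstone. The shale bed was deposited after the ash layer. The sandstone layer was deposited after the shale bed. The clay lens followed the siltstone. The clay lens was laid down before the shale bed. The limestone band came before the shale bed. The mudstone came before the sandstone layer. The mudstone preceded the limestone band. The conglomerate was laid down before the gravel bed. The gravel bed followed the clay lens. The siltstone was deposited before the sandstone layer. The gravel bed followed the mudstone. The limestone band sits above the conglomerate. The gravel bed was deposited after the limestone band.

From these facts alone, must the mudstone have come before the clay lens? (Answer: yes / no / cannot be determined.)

cannot be determined

No chain of stated constraints runs from the mudstone to the clay lens, and none runs from the clay lens to the mudstone either.
So the relative order of the mudstone and the clay lens is not fixed by the given facts.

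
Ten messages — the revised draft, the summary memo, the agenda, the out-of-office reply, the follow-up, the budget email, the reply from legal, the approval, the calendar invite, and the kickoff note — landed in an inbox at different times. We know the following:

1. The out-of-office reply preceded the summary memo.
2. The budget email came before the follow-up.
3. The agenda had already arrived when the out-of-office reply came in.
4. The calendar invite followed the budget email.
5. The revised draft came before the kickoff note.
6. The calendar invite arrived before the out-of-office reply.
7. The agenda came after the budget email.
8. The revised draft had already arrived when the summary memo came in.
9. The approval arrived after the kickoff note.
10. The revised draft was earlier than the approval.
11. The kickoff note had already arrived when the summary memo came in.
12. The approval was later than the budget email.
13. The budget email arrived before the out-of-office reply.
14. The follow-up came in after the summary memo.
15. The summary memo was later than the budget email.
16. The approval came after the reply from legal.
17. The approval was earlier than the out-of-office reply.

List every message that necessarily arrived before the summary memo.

the agenda, the approval, the budget email, the calendar invite, the kickoff note, the out-of-office reply, the reply from legal, the revised draft

Directly stated before the summary memo: the budget email, the kickoff note, the out-of-office reply, and the revised draft.
The agenda reaches the summary memo via the agenda → the out-of-office reply → the summary memo.
The approval reaches the summary memo via the approval → the out-of-office reply → the summary memo.
The calendar invite reaches the summary memo via the calendar invite → the out-of-office reply → the summary memo.
Likewise the reply from legal reaches the summary memo by chaining the stated constraints.
No chain forces the follow-up ahead of the summary memo.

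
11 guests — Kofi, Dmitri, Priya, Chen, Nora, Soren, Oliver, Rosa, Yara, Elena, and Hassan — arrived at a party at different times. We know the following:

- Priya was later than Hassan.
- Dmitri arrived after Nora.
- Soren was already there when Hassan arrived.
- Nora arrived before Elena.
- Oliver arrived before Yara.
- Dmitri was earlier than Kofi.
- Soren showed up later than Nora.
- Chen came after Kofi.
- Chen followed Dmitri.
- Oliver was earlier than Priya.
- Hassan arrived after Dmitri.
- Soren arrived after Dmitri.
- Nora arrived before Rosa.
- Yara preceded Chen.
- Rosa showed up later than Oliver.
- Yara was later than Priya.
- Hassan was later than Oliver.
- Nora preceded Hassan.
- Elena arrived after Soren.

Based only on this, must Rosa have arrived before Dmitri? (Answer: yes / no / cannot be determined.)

No chain of stated constraints runs from Rosa to Dmitri, and none runs from Dmitri to Rosa either.
So the relative order of Rosa and Dmitri is not fixed by the given facts.

cannot be determined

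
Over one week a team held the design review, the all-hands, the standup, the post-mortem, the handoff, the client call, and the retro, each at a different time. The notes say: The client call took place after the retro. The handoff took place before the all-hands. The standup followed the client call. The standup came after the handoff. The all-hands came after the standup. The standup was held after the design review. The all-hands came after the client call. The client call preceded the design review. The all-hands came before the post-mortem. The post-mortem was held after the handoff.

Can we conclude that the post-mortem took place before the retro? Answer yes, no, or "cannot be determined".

no

Tracing the constraints gives the retro → the client call → the all-hands → the post-mortem, so the retro must come before the post-mortem.
That means the post-mortem cannot be before the retro.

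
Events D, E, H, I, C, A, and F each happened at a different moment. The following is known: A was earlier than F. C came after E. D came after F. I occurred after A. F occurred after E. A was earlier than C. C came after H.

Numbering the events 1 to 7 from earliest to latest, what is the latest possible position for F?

6

F must come before D — 1 event forced after it.
Everything else can be placed before F in some valid order, so F can sit as late as position 7 − 1 = 6.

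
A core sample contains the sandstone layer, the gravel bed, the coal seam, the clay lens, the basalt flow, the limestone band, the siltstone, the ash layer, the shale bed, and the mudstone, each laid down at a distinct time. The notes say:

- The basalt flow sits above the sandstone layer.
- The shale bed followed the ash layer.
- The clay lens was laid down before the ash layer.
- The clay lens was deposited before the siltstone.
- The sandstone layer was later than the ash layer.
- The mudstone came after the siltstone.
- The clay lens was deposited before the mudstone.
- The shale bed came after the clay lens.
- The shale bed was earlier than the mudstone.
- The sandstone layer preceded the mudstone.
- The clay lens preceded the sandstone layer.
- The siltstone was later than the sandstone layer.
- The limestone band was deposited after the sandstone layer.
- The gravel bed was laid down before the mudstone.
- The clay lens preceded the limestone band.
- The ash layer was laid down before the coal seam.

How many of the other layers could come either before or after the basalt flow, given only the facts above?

6

Forced before the basalt flow: the ash layer, the clay lens, and the sandstone layer.
That leaves the coal seam, the gravel bed, the limestone band, the mudstone, the shale bed, and the siltstone with no forced order relative to the basalt flow — 6.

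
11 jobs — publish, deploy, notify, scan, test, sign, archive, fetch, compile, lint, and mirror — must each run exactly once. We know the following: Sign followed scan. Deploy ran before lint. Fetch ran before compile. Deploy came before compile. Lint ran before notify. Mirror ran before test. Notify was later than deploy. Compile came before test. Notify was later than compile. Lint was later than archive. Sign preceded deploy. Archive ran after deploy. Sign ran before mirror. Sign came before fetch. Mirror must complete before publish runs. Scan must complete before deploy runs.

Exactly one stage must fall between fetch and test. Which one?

Tracing the constraints gives fetch → compile → test, so compile sits after fetch and before test.
No other stage is forced both after fetch and before test.

compile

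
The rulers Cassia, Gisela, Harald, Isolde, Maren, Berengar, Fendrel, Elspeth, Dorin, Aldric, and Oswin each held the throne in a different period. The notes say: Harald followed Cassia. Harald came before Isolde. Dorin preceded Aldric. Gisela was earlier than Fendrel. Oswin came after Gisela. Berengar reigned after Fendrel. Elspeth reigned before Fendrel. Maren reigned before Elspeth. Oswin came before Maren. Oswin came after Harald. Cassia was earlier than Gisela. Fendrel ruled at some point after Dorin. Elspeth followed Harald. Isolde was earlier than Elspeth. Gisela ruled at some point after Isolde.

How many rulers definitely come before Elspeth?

6

Directly stated before Elspeth: Harald, Isolde, and Maren.
Cassia reaches Elspeth via Cassia → Harald → Elspeth.
Gisela reaches Elspeth via Gisela → Oswin → Maren → Elspeth.
Oswin reaches Elspeth via Oswin → Maren → Elspeth.
No chain forces Aldric (or any of the others) ahead of Elspeth.
That's Cassia, Gisela, Harald, Isolde, Maren, and Oswin — 6 in all.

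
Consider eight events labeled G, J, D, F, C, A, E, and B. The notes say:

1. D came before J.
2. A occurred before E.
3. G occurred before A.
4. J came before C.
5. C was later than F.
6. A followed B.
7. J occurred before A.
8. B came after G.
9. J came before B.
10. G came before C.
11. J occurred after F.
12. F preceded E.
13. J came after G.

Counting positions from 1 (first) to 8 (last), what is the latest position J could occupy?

4

J must come before A, B, C, and E — 4 events forced after it.
Everything else can be placed before J in some valid order, so J can sit as late as position 8 − 4 = 4.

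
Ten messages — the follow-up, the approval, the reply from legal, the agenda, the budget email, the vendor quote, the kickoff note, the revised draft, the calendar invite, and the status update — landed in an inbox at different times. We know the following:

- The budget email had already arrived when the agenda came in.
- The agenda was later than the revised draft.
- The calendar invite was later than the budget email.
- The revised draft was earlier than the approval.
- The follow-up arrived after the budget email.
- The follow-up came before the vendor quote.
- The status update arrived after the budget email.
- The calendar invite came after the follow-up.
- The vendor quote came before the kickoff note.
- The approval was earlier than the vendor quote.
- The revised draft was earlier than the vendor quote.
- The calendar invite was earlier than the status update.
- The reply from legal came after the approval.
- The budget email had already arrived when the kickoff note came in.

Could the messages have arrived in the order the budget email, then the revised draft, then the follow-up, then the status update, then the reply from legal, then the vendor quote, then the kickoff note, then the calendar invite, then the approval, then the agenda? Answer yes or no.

no

The constraints require the approval before the vendor quote, but in the proposed sequence the vendor quote appears ahead of the approval. That one violation is enough.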